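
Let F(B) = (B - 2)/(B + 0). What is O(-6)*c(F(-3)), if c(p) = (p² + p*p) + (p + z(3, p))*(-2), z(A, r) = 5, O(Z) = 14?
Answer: -980/9 ≈ -108.89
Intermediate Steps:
F(B) = (-2 + B)/B
c(p) = -10 - 2*p + 2*p² (c(p) = (p² + p*p) + (p + 5)*(-2) = (p² + p²) + (5 + p)*(-2) = 2*p² + (-10 - 2*p) = -10 - 2*p + 2*p²)
O(-6)*c(F(-3)) = 14*(-10 - 2*(-2 - 3)/(-3) + 2*((-2 - 3)/(-3))²) = 14*(-10 - (-2)*(-5)/3 + 2*(-⅓*(-5))²) = 14*(-10 - 2*5/3 + 2*(5/3)²) = 14*(-10 - 10/3 + 2*(25/9)) = 14*(-10 - 10/3 + 50/9) = 14*(-70/9) = -980/9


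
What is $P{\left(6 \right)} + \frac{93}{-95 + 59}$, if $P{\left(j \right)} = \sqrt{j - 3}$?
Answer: $- \frac{31}{12} + \sqrt{3} \approx -0.85128$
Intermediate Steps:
$P{\left(j \right)} = \sqrt{-3 + j}$
$P{\left(6 \right)} + \frac{93}{-95 + 59} = \sqrt{-3 + 6} + \frac{93}{-95 + 59} = \sqrt{3} + \frac{93}{-36} = \sqrt{3} + 93 \left(- \frac{1}{36}\right) = \sqrt{3} - \frac{31}{12} = - \frac{31}{12} + \sqrt{3}$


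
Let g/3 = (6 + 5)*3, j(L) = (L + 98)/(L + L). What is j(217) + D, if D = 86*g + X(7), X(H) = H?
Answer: 528347/62 ≈ 8521.7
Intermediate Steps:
j(L) = (98 + L)/(2*L) (j(L) = (98 + L)/((2*L)) = (98 + L)*(1/(2*L)) = (98 + L)/(2*L))
g = 99 (g = 3*((6 + 5)*3) = 3*(11*3) = 3*33 = 99)
D = 8521 (D = 86*99 + 7 = 8514 + 7 = 8521)
j(217) + D = (1/2)*(98 + 217)/217 + 8521 = (1/2)*(1/217)*315 + 8521 = 45/62 + 8521 = 528347/62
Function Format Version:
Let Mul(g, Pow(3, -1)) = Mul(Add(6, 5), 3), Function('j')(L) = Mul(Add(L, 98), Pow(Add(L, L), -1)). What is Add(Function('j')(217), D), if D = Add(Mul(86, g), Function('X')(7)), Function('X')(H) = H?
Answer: Rational(528347, 62) ≈ 8521.7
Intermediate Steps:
Function('j')(L) = Mul(Rational(1, 2), Pow(L, -1), Add(98, L)) (Function('j')(L) = Mul(Add(98, L), Pow(Mul(2, L), -1)) = Mul(Add(98, L), Mul(Rational(1, 2), Pow(L, -1))) = Mul(Rational(1, 2), Pow(L, -1), Add(98, L)))
g = 99 (g = Mul(3, Mul(Add(6, 5), 3)) = Mul(3, Mul(11, 3)) = Mul(3, 33) = 99)
D = 8521 (D = Add(Mul(86, 99), 7) = Add(8514, 7) = 8521)
Add(Function('j')(217), D) = Add(Mul(Rational(1, 2), Pow(217, -1), Add(98, 217)), 8521) = Add(Mul(Rational(1, 2), Rational(1, 217), 315), 8521) = Add(Rational(45, 62), 8521) = Rational(528347, 62)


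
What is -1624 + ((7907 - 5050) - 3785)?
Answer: -2552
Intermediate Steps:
-1624 + ((7907 - 5050) - 3785) = -1624 + (2857 - 3785) = -1624 - 928 = -2552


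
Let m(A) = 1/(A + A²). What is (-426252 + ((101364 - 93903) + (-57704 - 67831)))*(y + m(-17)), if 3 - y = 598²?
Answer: 26472606709773/136 ≈ 1.9465e+11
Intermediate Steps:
y = -357601 (y = 3 - 1*598² = 3 - 1*357604 = 3 - 357604 = -357601)
(-426252 + ((101364 - 93903) + (-57704 - 67831)))*(y + m(-17)) = (-426252 + ((101364 - 93903) + (-57704 - 67831)))*(-357601 + 1/((-17)*(1 - 17))) = (-426252 + (7461 - 125535))*(-357601 - 1/17/(-16)) = (-426252 - 118074)*(-357601 - 1/17*(-1/16)) = -544326*(-357601 + 1/272) = -544326*(-97267471/272) = 26472606709773/136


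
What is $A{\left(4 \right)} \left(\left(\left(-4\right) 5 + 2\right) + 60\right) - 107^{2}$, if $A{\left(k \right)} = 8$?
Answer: $-11113$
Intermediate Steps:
$A{\left(4 \right)} \left(\left(\left(-4\right) 5 + 2\right) + 60\right) - 107^{2} = 8 \left(\left(\left(-4\right) 5 + 2\right) + 60\right) - 107^{2} = 8 \left(\left(-20 + 2\right) + 60\right) - 11449 = 8 \left(-18 + 60\right) - 11449 = 8 \cdot 42 - 11449 = 336 - 11449 = -11113$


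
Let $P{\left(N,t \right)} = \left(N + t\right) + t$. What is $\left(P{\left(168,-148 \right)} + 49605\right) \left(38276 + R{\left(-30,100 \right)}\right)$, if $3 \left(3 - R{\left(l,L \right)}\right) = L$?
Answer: $\frac{5676842549}{3} \approx 1.8923 \cdot 10^{9}$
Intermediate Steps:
$R{\left(l,L \right)} = 3 - \frac{L}{3}$
$P{\left(N,t \right)} = N + 2 t$
$\left(P{\left(168,-148 \right)} + 49605\right) \left(38276 + R{\left(-30,100 \right)}\right) = \left(\left(168 + 2 \left(-148\right)\right) + 49605\right) \left(38276 + \left(3 - \frac{100}{3}\right)\right) = \left(\left(168 - 296\right) + 49605\right) \left(38276 + \left(3 - \frac{100}{3}\right)\right) = \left(-128 + 49605\right) \left(38276 - \frac{91}{3}\right) = 49477 \cdot \frac{114737}{3} = \frac{5676842549}{3}$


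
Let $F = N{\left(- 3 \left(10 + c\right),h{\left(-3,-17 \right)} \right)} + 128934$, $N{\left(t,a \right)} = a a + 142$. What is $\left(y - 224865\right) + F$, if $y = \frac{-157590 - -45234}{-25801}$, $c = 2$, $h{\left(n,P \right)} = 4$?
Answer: $- \frac{2470926817}{25801} \approx -95769.0$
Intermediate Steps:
$N{\left(t,a \right)} = 142 + a^{2}$ ($N{\left(t,a \right)} = a^{2} + 142 = 142 + a^{2}$)
$y = \frac{112356}{25801}$ ($y = \left(-157590 + 45234\right) \left(- \frac{1}{25801}\right) = \left(-112356\right) \left(- \frac{1}{25801}\right) = \frac{112356}{25801} \approx 4.3547$)
$F = 129092$ ($F = \left(142 + 4^{2}\right) + 128934 = \left(142 + 16\right) + 128934 = 158 + 128934 = 129092$)
$\left(y - 224865\right) + F = \left(\frac{112356}{25801} - 224865\right) + 129092 = - \frac{5801629509}{25801} + 129092 = - \frac{2470926817}{25801}$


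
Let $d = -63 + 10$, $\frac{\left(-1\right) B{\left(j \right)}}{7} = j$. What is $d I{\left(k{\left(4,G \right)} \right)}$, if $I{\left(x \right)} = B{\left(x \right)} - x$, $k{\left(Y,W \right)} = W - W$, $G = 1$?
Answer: $0$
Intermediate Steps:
$B{\left(j \right)} = - 7 j$
$k{\left(Y,W \right)} = 0$
$d = -53$
$I{\left(x \right)} = - 8 x$ ($I{\left(x \right)} = - 7 x - x = - 8 x$)
$d I{\left(k{\left(4,G \right)} \right)} = - 53 \left(\left(-8\right) 0\right) = \left(-53\right) 0 = 0$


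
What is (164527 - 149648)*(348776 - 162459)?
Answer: 2772210643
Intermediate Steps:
(164527 - 149648)*(348776 - 162459) = 14879*186317 = 2772210643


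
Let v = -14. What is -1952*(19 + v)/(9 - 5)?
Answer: -2440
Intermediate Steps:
-1952*(19 + v)/(9 - 5) = -1952*(19 - 14)/(9 - 5) = -9760/4 = -1952*5/4 = -2440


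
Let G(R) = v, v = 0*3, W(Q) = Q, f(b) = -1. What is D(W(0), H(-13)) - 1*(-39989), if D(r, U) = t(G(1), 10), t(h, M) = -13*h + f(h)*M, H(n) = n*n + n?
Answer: 39979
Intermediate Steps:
H(n) = n + n² (H(n) = n² + n = n + n²)
v = 0
G(R) = 0
t(h, M) = -M - 13*h (t(h, M) = -13*h - M = -M - 13*h)
D(r, U) = -10 (D(r, U) = -1*10 - 13*0 = -10 + 0 = -10)
D(W(0), H(-13)) - 1*(-39989) = -10 - 1*(-39989) = -10 + 39989 = 39979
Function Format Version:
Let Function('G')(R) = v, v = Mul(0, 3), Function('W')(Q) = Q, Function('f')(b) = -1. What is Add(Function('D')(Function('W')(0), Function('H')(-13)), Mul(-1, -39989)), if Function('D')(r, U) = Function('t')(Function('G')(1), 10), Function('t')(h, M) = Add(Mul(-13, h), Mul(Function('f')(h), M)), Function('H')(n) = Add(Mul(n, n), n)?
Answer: 39979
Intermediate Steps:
Function('H')(n) = Add(n, Pow(n, 2)) (Function('H')(n) = Add(Pow(n, 2), n) = Add(n, Pow(n, 2)))
v = 0
Function('G')(R) = 0
Function('t')(h, M) = Add(Mul(-1, M), Mul(-13, h)) (Function('t')(h, M) = Add(Mul(-13, h), Mul(-1, M)) = Add(Mul(-1, M), Mul(-13, h)))
Function('D')(r, U) = -10 (Function('D')(r, U) = Add(Mul(-1, 10), Mul(-13, 0)) = Add(-10, 0) = -10)
Add(Function('D')(Function('W')(0), Function('H')(-13)), Mul(-1, -39989)) = Add(-10, Mul(-1, -39989)) = Add(-10, 39989) = 39979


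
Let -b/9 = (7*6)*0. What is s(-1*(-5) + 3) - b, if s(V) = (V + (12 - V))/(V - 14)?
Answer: -2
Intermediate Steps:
s(V) = 12/(-14 + V)
b = 0 (b = -9*7*6*0 = -378*0 = -9*0 = 0)
s(-1*(-5) + 3) - b = 12/(-14 + (-1*(-5) + 3)) - 1*0 = 12/(-14 + (5 + 3)) + 0 = 12/(-14 + 8) + 0 = 12/(-6) + 0 = 12*(-⅙) + 0 = -2 + 0 = -2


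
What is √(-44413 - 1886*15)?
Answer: I*√72703 ≈ 269.63*I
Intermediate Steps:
√(-44413 - 1886*15) = √(-44413 - 28290) = √(-72703) = I*√72703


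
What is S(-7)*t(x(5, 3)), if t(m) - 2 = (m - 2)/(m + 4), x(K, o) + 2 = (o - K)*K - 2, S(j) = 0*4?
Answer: 0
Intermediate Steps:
S(j) = 0
x(K, o) = -4 + K*(o - K) (x(K, o) = -2 + ((o - K)*K - 2) = -2 + (K*(o - K) - 2) = -2 + (-2 + K*(o - K)) = -4 + K*(o - K))
t(m) = 2 + (-2 + m)/(4 + m) (t(m) = 2 + (m - 2)/(m + 4) = 2 + (-2 + m)/(4 + m))
S(-7)*t(x(5, 3)) = 0*(3*(2 + (-4 - 1*5² + 5*3))/(4 + (-4 - 1*5² + 5*3))) = 0*(3*(2 + (-4 - 1*25 + 15))/(4 + (-4 - 1*25 + 15))) = 0*(3*(2 + (-4 - 25 + 15))/(4 + (-4 - 25 + 15))) = 0*(3*(2 - 14)/(4 - 14)) = 0*(3*(-12)/(-10)) = 0*(3*(-⅒)*(-12)) = 0*(18/5) = 0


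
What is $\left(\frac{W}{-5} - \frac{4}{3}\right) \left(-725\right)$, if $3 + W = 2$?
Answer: $\frac{2465}{3} \approx 821.67$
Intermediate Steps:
$W = -1$ ($W = -3 + 2 = -1$)
$\left(\frac{W}{-5} - \frac{4}{3}\right) \left(-725\right) = \left(- \frac{1}{-5} - \frac{4}{3}\right) \left(-725\right) = \left(\left(-1\right) \left(- \frac{1}{5}\right) - \frac{4}{3}\right) \left(-725\right) = \left(\frac{1}{5} - \frac{4}{3}\right) \left(-725\right) = \left(- \frac{17}{15}\right) \left(-725\right) = \frac{2465}{3}$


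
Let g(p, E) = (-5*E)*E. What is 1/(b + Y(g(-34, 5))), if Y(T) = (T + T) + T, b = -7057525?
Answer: -1/7057900 ≈ -1.4169e-7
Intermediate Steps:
g(p, E) = -5*E²
Y(T) = 3*T (Y(T) = 2*T + T = 3*T)
1/(b + Y(g(-34, 5))) = 1/(-7057525 + 3*(-5*5²)) = 1/(-7057525 + 3*(-5*25)) = 1/(-7057525 + 3*(-125)) = 1/(-7057525 - 375) = 1/(-7057900) = -1/7057900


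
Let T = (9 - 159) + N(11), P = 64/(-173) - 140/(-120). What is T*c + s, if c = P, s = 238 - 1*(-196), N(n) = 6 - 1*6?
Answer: 54407/173 ≈ 314.49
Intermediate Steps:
P = 827/1038 (P = 64*(-1/173) - 140*(-1/120) = -64/173 + 7/6 = 827/1038 ≈ 0.79672)
N(n) = 0 (N(n) = 6 - 6 = 0)
s = 434 (s = 238 + 196 = 434)
T = -150 (T = (9 - 159) + 0 = -150 + 0 = -150)
c = 827/1038 ≈ 0.79672
T*c + s = -150*827/1038 + 434 = -20675/173 + 434 = 54407/173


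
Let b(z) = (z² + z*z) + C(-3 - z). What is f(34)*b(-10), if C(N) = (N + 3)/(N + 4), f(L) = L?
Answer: 75140/11 ≈ 6830.9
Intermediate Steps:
C(N) = (3 + N)/(4 + N)
b(z) = 2*z² - z/(1 - z) (b(z) = (z² + z*z) + (3 + (-3 - z))/(4 + (-3 - z)) = (z² + z²) + (-z)/(1 - z) = 2*z² - z/(1 - z))
f(34)*b(-10) = 34*(-10*(1 + 2*(-10)*(-1 - 10))/(-1 - 10)) = 34*(-10*(1 + 2*(-10)*(-11))/(-11)) = 34*(-10*(-1/11)*(1 + 220)) = 34*(-10*(-1/11)*221) = 34*(2210/11) = 75140/11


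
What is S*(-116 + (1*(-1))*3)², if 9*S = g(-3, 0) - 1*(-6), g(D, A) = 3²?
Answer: 70805/3 ≈ 23602.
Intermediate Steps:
g(D, A) = 9
S = 5/3 (S = (9 - 1*(-6))/9 = (9 + 6)/9 = (⅑)*15 = 5/3 ≈ 1.6667)
S*(-116 + (1*(-1))*3)² = 5*(-116 + (1*(-1))*3)²/3 = 5*(-116 - 1*3)²/3 = 5*(-116 - 3)²/3 = (5/3)*(-119)² = (5/3)*14161 = 70805/3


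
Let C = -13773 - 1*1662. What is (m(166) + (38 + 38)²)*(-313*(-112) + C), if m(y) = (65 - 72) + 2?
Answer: 113232791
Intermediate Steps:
C = -15435 (C = -13773 - 1662 = -15435)
m(y) = -5 (m(y) = -7 + 2 = -5)
(m(166) + (38 + 38)²)*(-313*(-112) + C) = (-5 + (38 + 38)²)*(-313*(-112) - 15435) = (-5 + 76²)*(35056 - 15435) = (-5 + 5776)*19621 = 5771*19621 = 113232791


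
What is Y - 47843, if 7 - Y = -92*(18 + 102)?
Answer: -36796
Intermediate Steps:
Y = 11047 (Y = 7 - (-92)*(18 + 102) = 7 - (-92)*120 = 7 - 1*(-11040) = 7 + 11040 = 11047)
Y - 47843 = 11047 - 47843 = -36796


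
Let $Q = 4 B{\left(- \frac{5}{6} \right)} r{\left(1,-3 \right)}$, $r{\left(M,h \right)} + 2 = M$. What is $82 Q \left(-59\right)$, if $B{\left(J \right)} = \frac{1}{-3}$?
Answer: $- \frac{19352}{3} \approx -6450.7$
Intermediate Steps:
$B{\left(J \right)} = - \frac{1}{3}$
$r{\left(M,h \right)} = -2 + M$
$Q = \frac{4}{3}$ ($Q = 4 \left(- \frac{1}{3}\right) \left(-2 + 1\right) = \left(- \frac{4}{3}\right) \left(-1\right) = \frac{4}{3} \approx 1.3333$)
$82 Q \left(-59\right) = 82 \cdot \frac{4}{3} \left(-59\right) = \frac{328}{3} \left(-59\right) = - \frac{19352}{3}$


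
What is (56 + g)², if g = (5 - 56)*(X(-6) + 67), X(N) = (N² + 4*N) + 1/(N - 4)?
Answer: 1574423041/100 ≈ 1.5744e+7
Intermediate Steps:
X(N) = N² + 1/(-4 + N) + 4*N (X(N) = (N² + 4*N) + 1/(-4 + N) = N² + 1/(-4 + N) + 4*N)
g = -40239/10 (g = (5 - 56)*((1 + (-6)³ - 16*(-6))/(-4 - 6) + 67) = -51*((1 - 216 + 96)/(-10) + 67) = -51*(-⅒*(-119) + 67) = -51*(119/10 + 67) = -51*789/10 = -40239/10 ≈ -4023.9)
(56 + g)² = (56 - 40239/10)² = (-39679/10)² = 1574423041/100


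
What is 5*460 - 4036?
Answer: -1736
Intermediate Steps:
5*460 - 4036 = 2300 - 4036 = -1736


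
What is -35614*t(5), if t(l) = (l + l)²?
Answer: -3561400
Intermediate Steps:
t(l) = 4*l² (t(l) = (2*l)² = 4*l²)
-35614*t(5) = -142456*5² = -142456*25 = -35614*100 = -3561400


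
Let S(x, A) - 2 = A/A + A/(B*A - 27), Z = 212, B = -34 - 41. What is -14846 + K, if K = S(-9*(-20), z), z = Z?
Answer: -236404673/15927 ≈ -14843.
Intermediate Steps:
B = -75
z = 212
S(x, A) = 3 + A/(-27 - 75*A) (S(x, A) = 2 + (A/A + A/(-75*A - 27)) = 2 + (1 + A/(-27 - 75*A)) = 3 + A/(-27 - 75*A))
K = 47569/15927 (K = (81 + 224*212)/(3*(9 + 25*212)) = (81 + 47488)/(3*(9 + 5300)) = (⅓)*47569/5309 = (⅓)*(1/5309)*47569 = 47569/15927 ≈ 2.9867)
-14846 + K = -14846 + 47569/15927 = -236404673/15927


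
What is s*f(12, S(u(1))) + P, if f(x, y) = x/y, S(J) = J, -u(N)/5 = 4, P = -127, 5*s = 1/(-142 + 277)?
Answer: -142876/1125 ≈ -127.00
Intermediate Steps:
s = 1/675 (s = 1/(5*(-142 + 277)) = (⅕)/135 = (⅕)*(1/135) = 1/675 ≈ 0.0014815)
u(N) = -20 (u(N) = -5*4 = -20)
s*f(12, S(u(1))) + P = (12/(-20))/675 - 127 = (12*(-1/20))/675 - 127 = (1/675)*(-⅗) - 127 = -1/1125 - 127 = -142876/1125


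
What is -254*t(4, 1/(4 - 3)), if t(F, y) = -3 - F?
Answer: 1778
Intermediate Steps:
-254*t(4, 1/(4 - 3)) = -254*(-3 - 1*4) = -254*(-3 - 4) = -254*(-7) = 1778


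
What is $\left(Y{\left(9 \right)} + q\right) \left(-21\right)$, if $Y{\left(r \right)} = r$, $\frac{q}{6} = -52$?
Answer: $6363$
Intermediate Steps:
$q = -312$ ($q = 6 \left(-52\right) = -312$)
$\left(Y{\left(9 \right)} + q\right) \left(-21\right) = \left(9 - 312\right) \left(-21\right) = \left(-303\right) \left(-21\right) = 6363$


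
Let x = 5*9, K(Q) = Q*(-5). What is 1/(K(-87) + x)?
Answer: 1/480 ≈ 0.0020833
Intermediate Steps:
K(Q) = -5*Q
x = 45
1/(K(-87) + x) = 1/(-5*(-87) + 45) = 1/(435 + 45) = 1/480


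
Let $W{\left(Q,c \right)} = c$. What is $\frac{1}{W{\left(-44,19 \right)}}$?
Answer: $\frac{1}{19} \approx 0.052632$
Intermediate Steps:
$\frac{1}{W{\left(-44,19 \right)}} = \frac{1}{19}$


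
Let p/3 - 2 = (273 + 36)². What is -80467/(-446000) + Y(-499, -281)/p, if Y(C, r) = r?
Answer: 22924365683/127756254000 ≈ 0.17944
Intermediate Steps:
p = 286449 (p = 6 + 3*(273 + 36)² = 6 + 3*309² = 6 + 3*95481 = 6 + 286443 = 286449)
-80467/(-446000) + Y(-499, -281)/p = -80467/(-446000) - 281/286449 = -80467*(-1/446000) - 281*1/286449 = 80467/446000 - 281/286449 = 22924365683/127756254000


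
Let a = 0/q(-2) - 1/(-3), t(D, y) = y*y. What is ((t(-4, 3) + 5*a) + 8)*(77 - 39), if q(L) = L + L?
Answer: 2128/3 ≈ 709.33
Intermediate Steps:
q(L) = 2*L
t(D, y) = y²
a = ⅓ (a = 0/((2*(-2))) - 1/(-3) = 0/(-4) - 1*(-⅓) = 0*(-¼) + ⅓ = 0 + ⅓ = ⅓ ≈ 0.33333)
((t(-4, 3) + 5*a) + 8)*(77 - 39) = ((3² + 5*(⅓)) + 8)*(77 - 39) = ((9 + 5/3) + 8)*38 = (32/3 + 8)*38 = (56/3)*38 = 2128/3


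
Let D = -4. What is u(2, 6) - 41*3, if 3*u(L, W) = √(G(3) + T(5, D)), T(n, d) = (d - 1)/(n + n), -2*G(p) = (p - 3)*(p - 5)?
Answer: -123 + I*√2/6 ≈ -123.0 + 0.2357*I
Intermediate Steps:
G(p) = -(-5 + p)*(-3 + p)/2 (G(p) = -(p - 3)*(p - 5)/2 = -(-3 + p)*(-5 + p)/2 = -(-5 + p)*(-3 + p)/2)
T(n, d) = (-1 + d)/(2*n) (T(n, d) = (-1 + d)/((2*n)) = (-1 + d)*(1/(2*n)) = (-1 + d)/(2*n))
u(L, W) = I*√2/6 (u(L, W) = √((-15/2 + 4*3 - ½*3²) + (½)*(-1 - 4)/5)/3 = √((-15/2 + 12 - ½*9) + (½)*(⅕)*(-5))/3 = √((-15/2 + 12 - 9/2) - ½)/3 = √(0 - ½)/3 = √(-½)/3 = (I*√2/2)/3 = I*√2/6)
u(2, 6) - 41*3 = I*√2/6 - 41*3 = I*√2/6 - 123 = -123 + I*√2/6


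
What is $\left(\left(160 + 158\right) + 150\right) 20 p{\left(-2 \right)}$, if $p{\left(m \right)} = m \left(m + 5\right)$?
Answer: $-56160$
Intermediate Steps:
$p{\left(m \right)} = m \left(5 + m\right)$
$\left(\left(160 + 158\right) + 150\right) 20 p{\left(-2 \right)} = \left(\left(160 + 158\right) + 150\right) 20 \left(- 2 \left(5 - 2\right)\right) = \left(318 + 150\right) 20 \left(\left(-2\right) 3\right) = 468 \cdot 20 \left(-6\right) = 468 \left(-120\right) = -56160$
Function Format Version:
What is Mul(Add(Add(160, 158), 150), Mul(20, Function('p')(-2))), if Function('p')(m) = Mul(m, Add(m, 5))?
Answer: -56160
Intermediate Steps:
Function('p')(m) = Mul(m, Add(5, m))
Mul(Add(Add(160, 158), 150), Mul(20, Function('p')(-2))) = Mul(Add(Add(160, 158), 150), Mul(20, Mul(-2, Add(5, -2)))) = Mul(Add(318, 150), Mul(20, Mul(-2, 3))) = Mul(468, Mul(20, -6)) = Mul(468, -120) = -56160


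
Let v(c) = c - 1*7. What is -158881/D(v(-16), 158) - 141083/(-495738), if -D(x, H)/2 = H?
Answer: 39403965703/78326604 ≈ 503.07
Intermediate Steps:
v(c) = -7 + c (v(c) = c - 7 = -7 + c)
D(x, H) = -2*H
-158881/D(v(-16), 158) - 141083/(-495738) = -158881/((-2*158)) - 141083/(-495738) = -158881/(-316) - 141083*(-1/495738) = -158881*(-1/316) + 141083/495738 = 158881/316 + 141083/495738 = 39403965703/78326604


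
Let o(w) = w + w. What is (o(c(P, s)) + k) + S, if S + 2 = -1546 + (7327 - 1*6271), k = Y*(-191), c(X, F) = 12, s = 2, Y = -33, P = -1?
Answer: 5835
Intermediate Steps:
o(w) = 2*w
k = 6303 (k = -33*(-191) = 6303)
S = -492 (S = -2 + (-1546 + (7327 - 1*6271)) = -2 + (-1546 + (7327 - 6271)) = -2 + (-1546 + 1056) = -2 - 490 = -492)
(o(c(P, s)) + k) + S = (2*12 + 6303) - 492 = (24 + 6303) - 492 = 6327 - 492 = 5835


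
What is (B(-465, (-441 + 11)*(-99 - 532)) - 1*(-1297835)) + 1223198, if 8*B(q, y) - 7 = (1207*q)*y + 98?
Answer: -152265150781/8 ≈ -1.9033e+10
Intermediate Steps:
B(q, y) = 105/8 + 1207*q*y/8 (B(q, y) = 7/8 + ((1207*q)*y + 98)/8 = 7/8 + (1207*q*y + 98)/8 = 7/8 + (98 + 1207*q*y)/8 = 7/8 + (49/4 + 1207*q*y/8) = 105/8 + 1207*q*y/8)
(B(-465, (-441 + 11)*(-99 - 532)) - 1*(-1297835)) + 1223198 = ((105/8 + (1207/8)*(-465)*((-441 + 11)*(-99 - 532))) - 1*(-1297835)) + 1223198 = ((105/8 + (1207/8)*(-465)*(-430*(-631))) + 1297835) + 1223198 = ((105/8 + (1207/8)*(-465)*271330) + 1297835) + 1223198 = ((105/8 - 76142659575/4) + 1297835) + 1223198 = (-152285319045/8 + 1297835) + 1223198 = -152274936365/8 + 1223198 = -152265150781/8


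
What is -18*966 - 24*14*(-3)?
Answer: -16380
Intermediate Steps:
-18*966 - 24*14*(-3) = -17388 - 336*(-3) = -17388 + 1008 = -16380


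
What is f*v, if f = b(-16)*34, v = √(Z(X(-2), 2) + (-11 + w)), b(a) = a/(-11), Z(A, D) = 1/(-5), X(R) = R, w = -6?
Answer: 544*I*√430/55 ≈ 205.1*I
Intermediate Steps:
Z(A, D) = -⅕
b(a) = -a/11 (b(a) = a*(-1/11) = -a/11)
v = I*√430/5 (v = √(-⅕ + (-11 - 6)) = √(-⅕ - 17) = √(-86/5) = I*√430/5 ≈ 4.1473*I)
f = 544/11 (f = -1/11*(-16)*34 = (16/11)*34 = 544/11 ≈ 49.455)
f*v = 544*(I*√430/5)/11 = 544*I*√430/55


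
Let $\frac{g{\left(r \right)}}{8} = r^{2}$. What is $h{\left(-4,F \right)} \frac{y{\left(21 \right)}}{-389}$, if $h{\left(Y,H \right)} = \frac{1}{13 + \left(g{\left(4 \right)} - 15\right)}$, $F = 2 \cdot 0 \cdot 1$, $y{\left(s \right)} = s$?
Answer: $- \frac{1}{2334} \approx -0.00042845$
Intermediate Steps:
$F = 0$ ($F = 0 \cdot 1 = 0$)
$g{\left(r \right)} = 8 r^{2}$
$h{\left(Y,H \right)} = \frac{1}{126}$ ($h{\left(Y,H \right)} = \frac{1}{13 + \left(8 \cdot 4^{2} - 15\right)} = \frac{1}{13 + \left(8 \cdot 16 - 15\right)} = \frac{1}{13 + \left(128 - 15\right)} = \frac{1}{13 + 113} = \frac{1}{126}$)
$h{\left(-4,F \right)} \frac{y{\left(21 \right)}}{-389} = \frac{21 \frac{1}{-389}}{126} = \frac{21 \left(- \frac{1}{389}\right)}{126} = \frac{1}{126} \left(- \frac{21}{389}\right) = - \frac{1}{2334}$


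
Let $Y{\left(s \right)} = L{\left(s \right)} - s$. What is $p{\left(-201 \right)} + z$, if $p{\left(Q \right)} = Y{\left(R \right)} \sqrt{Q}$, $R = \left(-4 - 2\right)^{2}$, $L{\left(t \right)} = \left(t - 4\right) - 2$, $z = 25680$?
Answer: $25680 - 6 i \sqrt{201} \approx 25680.0 - 85.065 i$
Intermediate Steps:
$L{\left(t \right)} = -6 + t$ ($L{\left(t \right)} = \left(-4 + t\right) - 2 = -6 + t$)
$R = 36$ ($R = \left(-6\right)^{2} = 36$)
$Y{\left(s \right)} = -6$ ($Y{\left(s \right)} = \left(-6 + s\right) - s = -6$)
$p{\left(Q \right)} = - 6 \sqrt{Q}$
$p{\left(-201 \right)} + z = - 6 \sqrt{-201} + 25680 = - 6 i \sqrt{201} + 25680 = 25680 - 6 i \sqrt{201}$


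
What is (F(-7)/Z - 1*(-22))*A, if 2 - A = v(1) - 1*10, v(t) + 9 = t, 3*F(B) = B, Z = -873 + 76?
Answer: 1052180/2391 ≈ 440.06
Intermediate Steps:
Z = -797
F(B) = B/3
v(t) = -9 + t
A = 20 (A = 2 - ((-9 + 1) - 1*10) = 2 - (-8 - 10) = 2 - 1*(-18) = 2 + 18 = 20)
(F(-7)/Z - 1*(-22))*A = (((⅓)*(-7))/(-797) - 1*(-22))*20 = (-7/3*(-1/797) + 22)*20 = (7/2391 + 22)*20 = (52609/2391)*20 = 1052180/2391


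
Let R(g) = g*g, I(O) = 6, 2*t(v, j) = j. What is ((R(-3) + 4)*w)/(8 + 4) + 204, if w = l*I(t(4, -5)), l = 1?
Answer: 421/2 ≈ 210.50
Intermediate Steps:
t(v, j) = j/2
R(g) = g**2
w = 6 (w = 1*6 = 6)
((R(-3) + 4)*w)/(8 + 4) + 204 = (((-3)**2 + 4)*6)/(8 + 4) + 204 = ((9 + 4)*6)/12 + 204 = (13*6)*(1/12) + 204 = 78*(1/12) + 204 = 13/2 + 204 = 421/2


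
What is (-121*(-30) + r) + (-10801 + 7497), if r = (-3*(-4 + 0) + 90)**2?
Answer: 10730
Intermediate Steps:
r = 10404 (r = (-3*(-4) + 90)**2 = (12 + 90)**2 = 102**2 = 10404)
(-121*(-30) + r) + (-10801 + 7497) = (-121*(-30) + 10404) + (-10801 + 7497) = (3630 + 10404) - 3304 = 14034 - 3304 = 10730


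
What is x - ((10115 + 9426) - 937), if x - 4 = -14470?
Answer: -33070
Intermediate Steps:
x = -14466 (x = 4 - 14470 = -14466)
x - ((10115 + 9426) - 937) = -14466 - ((10115 + 9426) - 937) = -14466 - (19541 - 937) = -14466 - 1*18604 = -14466 - 18604 = -33070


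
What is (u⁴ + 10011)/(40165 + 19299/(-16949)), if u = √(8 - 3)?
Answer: 85050082/340368643 ≈ 0.24988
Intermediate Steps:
u = √5 ≈ 2.2361
(u⁴ + 10011)/(40165 + 19299/(-16949)) = ((√5)⁴ + 10011)/(40165 + 19299/(-16949)) = (25 + 10011)/(40165 + 19299*(-1/16949)) = 10036/(40165 - 19299/16949) = 10036/(680737286/16949) = 10036*(16949/680737286) = 85050082/340368643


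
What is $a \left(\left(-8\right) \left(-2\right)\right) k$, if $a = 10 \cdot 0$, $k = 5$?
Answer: $0$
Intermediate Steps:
$a = 0$
$a \left(\left(-8\right) \left(-2\right)\right) k = 0 \left(\left(-8\right) \left(-2\right)\right) 5 = 0 \cdot 16 \cdot 5 = 0 \cdot 5 = 0$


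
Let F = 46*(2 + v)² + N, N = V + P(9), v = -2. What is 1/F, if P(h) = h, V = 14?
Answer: 1/23 ≈ 0.043478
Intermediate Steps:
N = 23 (N = 14 + 9 = 23)
F = 23 (F = 46*(2 - 2)² + 23 = 46*0² + 23 = 46*0 + 23 = 0 + 23 = 23)
1/F = 1/23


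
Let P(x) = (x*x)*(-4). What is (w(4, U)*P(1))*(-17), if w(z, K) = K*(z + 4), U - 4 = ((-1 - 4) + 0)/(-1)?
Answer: 4896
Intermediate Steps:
P(x) = -4*x² (P(x) = x²*(-4) = -4*x²)
U = 9 (U = 4 + ((-1 - 4) + 0)/(-1) = 4 + (-5 + 0)*(-1) = 4 - 5*(-1) = 4 + 5 = 9)
w(z, K) = K*(4 + z)
(w(4, U)*P(1))*(-17) = ((9*(4 + 4))*(-4*1²))*(-17) = ((9*8)*(-4*1))*(-17) = (72*(-4))*(-17) = -288*(-17) = 4896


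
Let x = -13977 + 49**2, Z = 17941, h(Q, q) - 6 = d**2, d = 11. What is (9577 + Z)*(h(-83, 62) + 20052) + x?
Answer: 555274146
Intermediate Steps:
h(Q, q) = 127 (h(Q, q) = 6 + 11**2 = 6 + 121 = 127)
x = -11576 (x = -13977 + 2401 = -11576)
(9577 + Z)*(h(-83, 62) + 20052) + x = (9577 + 17941)*(127 + 20052) - 11576 = 27518*20179 - 11576 = 555285722 - 11576 = 555274146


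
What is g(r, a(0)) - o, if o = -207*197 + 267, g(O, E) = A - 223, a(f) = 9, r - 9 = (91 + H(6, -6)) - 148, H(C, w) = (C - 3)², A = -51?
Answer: 40238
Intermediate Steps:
H(C, w) = (-3 + C)²
r = -39 (r = 9 + ((91 + (-3 + 6)²) - 148) = 9 + ((91 + 3²) - 148) = 9 + ((91 + 9) - 148) = 9 + (100 - 148) = 9 - 48 = -39)
g(O, E) = -274 (g(O, E) = -51 - 223 = -274)
o = -40512 (o = -40779 + 267 = -40512)
g(r, a(0)) - o = -274 - 1*(-40512) = -274 + 40512 = 40238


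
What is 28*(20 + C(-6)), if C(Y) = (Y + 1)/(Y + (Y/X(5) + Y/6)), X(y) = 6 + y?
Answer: 48020/83 ≈ 578.55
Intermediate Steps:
C(Y) = 66*(1 + Y)/(83*Y) (C(Y) = (Y + 1)/(Y + (Y/(6 + 5) + Y/6)) = (1 + Y)/(Y + (Y/11 + Y*(⅙))) = (1 + Y)/(Y + (Y*(1/11) + Y/6)) = (1 + Y)/(Y + (Y/11 + Y/6)) = (1 + Y)/(Y + 17*Y/66) = (1 + Y)/((83*Y/66)) = (1 + Y)*(66/(83*Y)) = 66*(1 + Y)/(83*Y))
28*(20 + C(-6)) = 28*(20 + (66/83)*(1 - 6)/(-6)) = 28*(20 + (66/83)*(-⅙)*(-5)) = 28*(20 + 55/83) = 28*(1715/83) = 48020/83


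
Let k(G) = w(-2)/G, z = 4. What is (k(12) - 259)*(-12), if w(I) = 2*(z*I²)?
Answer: 3076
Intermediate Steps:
w(I) = 8*I² (w(I) = 2*(4*I²) = 8*I²)
k(G) = 32/G (k(G) = (8*(-2)²)/G = (8*4)/G = 32/G)
(k(12) - 259)*(-12) = (32/12 - 259)*(-12) = (32*(1/12) - 259)*(-12) = (8/3 - 259)*(-12) = -769/3*(-12) = 3076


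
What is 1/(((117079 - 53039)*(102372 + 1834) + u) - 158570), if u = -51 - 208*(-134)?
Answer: 1/6673221491 ≈ 1.4985e-10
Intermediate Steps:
u = 27821 (u = -51 + 27872 = 27821)
1/(((117079 - 53039)*(102372 + 1834) + u) - 158570) = 1/(((117079 - 53039)*(102372 + 1834) + 27821) - 158570) = 1/((64040*104206 + 27821) - 158570) = 1/((6673352240 + 27821) - 158570) = 1/(6673380061 - 158570) = 1/6673221491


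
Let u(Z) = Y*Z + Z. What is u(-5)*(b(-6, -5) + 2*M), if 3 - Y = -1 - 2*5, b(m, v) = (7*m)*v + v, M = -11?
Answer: -13725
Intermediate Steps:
b(m, v) = v + 7*m*v (b(m, v) = 7*m*v + v = v + 7*m*v)
Y = 14 (Y = 3 - (-1 - 2*5) = 3 - (-1 - 10) = 3 - 1*(-11) = 3 + 11 = 14)
u(Z) = 15*Z (u(Z) = 14*Z + Z = 15*Z)
u(-5)*(b(-6, -5) + 2*M) = (15*(-5))*(-5*(1 + 7*(-6)) + 2*(-11)) = -75*(-5*(1 - 42) - 22) = -75*(-5*(-41) - 22) = -75*(205 - 22) = -75*183 = -13725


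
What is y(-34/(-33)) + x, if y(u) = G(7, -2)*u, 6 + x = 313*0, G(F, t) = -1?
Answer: -232/33 ≈ -7.0303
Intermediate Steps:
x = -6 (x = -6 + 313*0 = -6 + 0 = -6)
y(u) = -u
y(-34/(-33)) + x = -(-34)/(-33) - 6 = -(-34)*(-1)/33 - 6 = -1*34/33 - 6 = -34/33 - 6 = -232/33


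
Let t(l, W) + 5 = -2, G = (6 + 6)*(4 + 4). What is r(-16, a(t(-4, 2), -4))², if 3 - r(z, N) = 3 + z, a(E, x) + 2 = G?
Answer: 256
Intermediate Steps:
G = 96 (G = 12*8 = 96)
t(l, W) = -7 (t(l, W) = -5 - 2 = -7)
a(E, x) = 94 (a(E, x) = -2 + 96 = 94)
r(z, N) = -z (r(z, N) = 3 - (3 + z) = 3 + (-3 - z) = -z)
r(-16, a(t(-4, 2), -4))² = (-1*(-16))² = 16² = 256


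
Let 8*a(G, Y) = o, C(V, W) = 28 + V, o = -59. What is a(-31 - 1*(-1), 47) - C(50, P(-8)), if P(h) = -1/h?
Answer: -683/8 ≈ -85.375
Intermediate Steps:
a(G, Y) = -59/8 (a(G, Y) = (⅛)*(-59) = -59/8)
a(-31 - 1*(-1), 47) - C(50, P(-8)) = -59/8 - (28 + 50) = -59/8 - 1*78 = -59/8 - 78 = -683/8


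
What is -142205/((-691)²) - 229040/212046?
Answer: -69758124835/50623968063 ≈ -1.3780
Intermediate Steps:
-142205/((-691)²) - 229040/212046 = -142205/477481 - 229040*1/212046 = -142205*1/477481 - 114520/106023 = -142205/477481 - 114520/106023 = -69758124835/50623968063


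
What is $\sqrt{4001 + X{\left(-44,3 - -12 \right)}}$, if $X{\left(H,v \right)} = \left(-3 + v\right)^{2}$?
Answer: $\sqrt{4145} \approx 64.382$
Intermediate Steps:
$\sqrt{4001 + X{\left(-44,3 - -12 \right)}} = \sqrt{4001 + \left(-3 + \left(3 - -12\right)\right)^{2}} = \sqrt{4001 + \left(-3 + \left(3 + 12\right)\right)^{2}} = \sqrt{4001 + \left(-3 + 15\right)^{2}} = \sqrt{4001 + 12^{2}} = \sqrt{4001 + 144} = \sqrt{4145}$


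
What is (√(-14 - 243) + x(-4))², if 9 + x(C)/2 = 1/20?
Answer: 6341/100 - 179*I*√257/5 ≈ 63.41 - 573.92*I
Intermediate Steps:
x(C) = -179/10 (x(C) = -18 + 2/20 = -18 + 2*(1/20) = -18 + ⅒ = -179/10)
(√(-14 - 243) + x(-4))² = (√(-14 - 243) - 179/10)² = (√(-257) - 179/10)² = (I*√257 - 179/10)² = (-179/10 + I*√257)²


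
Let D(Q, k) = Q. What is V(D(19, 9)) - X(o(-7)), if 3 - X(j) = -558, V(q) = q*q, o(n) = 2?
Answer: -200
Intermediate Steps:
V(q) = q²
X(j) = 561 (X(j) = 3 - 1*(-558) = 3 + 558 = 561)
V(D(19, 9)) - X(o(-7)) = 19² - 1*561 = 361 - 561 = -200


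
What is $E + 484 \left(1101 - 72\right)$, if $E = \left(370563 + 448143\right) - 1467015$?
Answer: $-150273$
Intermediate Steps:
$E = -648309$ ($E = 818706 - 1467015 = -648309$)
$E + 484 \left(1101 - 72\right) = -648309 + 484 \left(1101 - 72\right) = -648309 + 484 \cdot 1029 = -648309 + 498036 = -150273$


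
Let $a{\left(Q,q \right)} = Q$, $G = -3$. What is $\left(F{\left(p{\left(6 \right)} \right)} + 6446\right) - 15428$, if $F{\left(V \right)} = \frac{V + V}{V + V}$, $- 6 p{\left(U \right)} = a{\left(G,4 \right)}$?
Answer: $-8981$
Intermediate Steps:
$p{\left(U \right)} = \frac{1}{2}$ ($p{\left(U \right)} = \left(- \frac{1}{6}\right) \left(-3\right) = \frac{1}{2}$)
$F{\left(V \right)} = 1$ ($F{\left(V \right)} = \frac{2 V}{2 V} = 2 V \frac{1}{2 V} = 1$)
$\left(F{\left(p{\left(6 \right)} \right)} + 6446\right) - 15428 = \left(1 + 6446\right) - 15428 = 6447 - 15428 = -8981$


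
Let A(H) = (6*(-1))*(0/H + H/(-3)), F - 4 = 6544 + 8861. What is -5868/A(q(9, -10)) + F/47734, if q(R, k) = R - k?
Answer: -139758785/906946 ≈ -154.10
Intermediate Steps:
F = 15409 (F = 4 + (6544 + 8861) = 4 + 15405 = 15409)
A(H) = 2*H (A(H) = -6*(0 + H*(-1/3)) = -6*(0 - H/3) = -(-2)*H = 2*H)
-5868/A(q(9, -10)) + F/47734 = -5868*1/(2*(9 - 1*(-10))) + 15409/47734 = -5868*1/(2*(9 + 10)) + 15409*(1/47734) = -5868/(2*19) + 15409/47734 = -5868/38 + 15409/47734 = -5868*1/38 + 15409/47734 = -2934/19 + 15409/47734 = -139758785/906946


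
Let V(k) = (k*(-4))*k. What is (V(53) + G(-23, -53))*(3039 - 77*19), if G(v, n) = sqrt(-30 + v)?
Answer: -17707936 + 1576*I*sqrt(53) ≈ -1.7708e+7 + 11473.0*I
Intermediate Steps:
V(k) = -4*k**2 (V(k) = (-4*k)*k = -4*k**2)
(V(53) + G(-23, -53))*(3039 - 77*19) = (-4*53**2 + sqrt(-30 - 23))*(3039 - 77*19) = (-4*2809 + sqrt(-53))*(3039 - 1463) = (-11236 + I*sqrt(53))*1576 = -17707936 + 1576*I*sqrt(53)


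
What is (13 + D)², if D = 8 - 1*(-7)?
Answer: 784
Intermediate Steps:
D = 15 (D = 8 + 7 = 15)
(13 + D)² = (13 + 15)² = 28² = 784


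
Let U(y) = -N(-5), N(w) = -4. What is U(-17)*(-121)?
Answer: -484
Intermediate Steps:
U(y) = 4 (U(y) = -1*(-4) = 4)
U(-17)*(-121) = 4*(-121) = -484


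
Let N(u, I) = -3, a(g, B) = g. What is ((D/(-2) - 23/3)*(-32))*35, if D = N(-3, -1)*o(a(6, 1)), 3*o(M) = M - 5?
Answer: 24080/3 ≈ 8026.7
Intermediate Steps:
o(M) = -5/3 + M/3 (o(M) = (M - 5)/3 = (-5 + M)/3 = -5/3 + M/3)
D = -1 (D = -3*(-5/3 + (⅓)*6) = -3*(-5/3 + 2) = -3*⅓ = -1)
((D/(-2) - 23/3)*(-32))*35 = ((-1/(-2) - 23/3)*(-32))*35 = ((-1*(-½) - 23*⅓)*(-32))*35 = ((½ - 23/3)*(-32))*35 = -43/6*(-32)*35 = (688/3)*35 = 24080/3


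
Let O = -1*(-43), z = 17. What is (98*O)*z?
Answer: 71638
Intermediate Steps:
O = 43
(98*O)*z = (98*43)*17 = 4214*17 = 71638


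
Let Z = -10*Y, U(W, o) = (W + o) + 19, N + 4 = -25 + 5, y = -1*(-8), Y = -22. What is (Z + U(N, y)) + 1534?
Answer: 1757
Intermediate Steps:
y = 8
N = -24 (N = -4 + (-25 + 5) = -4 - 20 = -24)
U(W, o) = 19 + W + o
Z = 220 (Z = -10*(-22) = 220)
(Z + U(N, y)) + 1534 = (220 + (19 - 24 + 8)) + 1534 = (220 + 3) + 1534 = 223 + 1534 = 1757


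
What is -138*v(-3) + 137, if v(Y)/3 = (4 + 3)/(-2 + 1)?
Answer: 3035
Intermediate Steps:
v(Y) = -21 (v(Y) = 3*((4 + 3)/(-2 + 1)) = 3*(7/(-1)) = 3*(7*(-1)) = 3*(-7) = -21)
-138*v(-3) + 137 = -138*(-21) + 137 = 2898 + 137 = 3035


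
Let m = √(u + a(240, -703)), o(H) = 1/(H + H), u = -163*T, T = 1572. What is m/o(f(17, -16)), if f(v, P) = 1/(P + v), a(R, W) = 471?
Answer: 34*I*√885 ≈ 1011.5*I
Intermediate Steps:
u = -256236 (u = -163*1572 = -256236)
o(H) = 1/(2*H)
m = 17*I*√885 (m = √(-256236 + 471) = √(-255765) = 17*I*√885 ≈ 505.73*I)
m/o(f(17, -16)) = (17*I*√885)/((1/(2*(1/(-16 + 17))))) = (17*I*√885)/((1/(2*(1/1)))) = (17*I*√885)/(((½)/1)) = (17*I*√885)/(((½)*1)) = (17*I*√885)/(½) = (17*I*√885)*2 = 34*I*√885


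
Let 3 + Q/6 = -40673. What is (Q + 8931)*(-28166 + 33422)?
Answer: -1235817000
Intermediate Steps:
Q = -244056 (Q = -18 + 6*(-40673) = -18 - 244038 = -244056)
(Q + 8931)*(-28166 + 33422) = (-244056 + 8931)*(-28166 + 33422) = -235125*5256 = -1235817000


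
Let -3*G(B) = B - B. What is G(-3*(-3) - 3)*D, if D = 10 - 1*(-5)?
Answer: 0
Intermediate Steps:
D = 15 (D = 10 + 5 = 15)
G(B) = 0 (G(B) = -(B - B)/3 = -1/3*0 = 0)
G(-3*(-3) - 3)*D = 0*15 = 0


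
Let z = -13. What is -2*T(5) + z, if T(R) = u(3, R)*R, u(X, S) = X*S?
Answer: -163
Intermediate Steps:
u(X, S) = S*X
T(R) = 3*R² (T(R) = (R*3)*R = (3*R)*R = 3*R²)
-2*T(5) + z = -6*5² - 13 = -6*25 - 13 = -2*75 - 13 = -150 - 13 = -163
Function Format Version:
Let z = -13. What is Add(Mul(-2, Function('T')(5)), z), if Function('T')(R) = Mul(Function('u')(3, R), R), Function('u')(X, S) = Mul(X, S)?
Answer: -163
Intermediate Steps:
Function('u')(X, S) = Mul(S, X)
Function('T')(R) = Mul(3, Pow(R, 2)) (Function('T')(R) = Mul(Mul(R, 3), R) = Mul(Mul(3, R), R) = Mul(3, Pow(R, 2)))
Add(Mul(-2, Function('T')(5)), z) = Add(Mul(-2, Mul(3, Pow(5, 2))), -13) = Add(Mul(-2, Mul(3, 25)), -13) = Add(Mul(-2, 75), -13) = Add(-150, -13) = -163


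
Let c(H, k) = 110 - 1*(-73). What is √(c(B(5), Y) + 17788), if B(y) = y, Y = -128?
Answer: √17971 ≈ 134.06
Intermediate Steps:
c(H, k) = 183 (c(H, k) = 110 + 73 = 183)
√(c(B(5), Y) + 17788) = √(183 + 17788) = √17971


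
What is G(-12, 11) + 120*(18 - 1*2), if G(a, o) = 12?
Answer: 1932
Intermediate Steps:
G(-12, 11) + 120*(18 - 1*2) = 12 + 120*(18 - 1*2) = 12 + 120*(18 - 2) = 12 + 120*16 = 12 + 1920 = 1932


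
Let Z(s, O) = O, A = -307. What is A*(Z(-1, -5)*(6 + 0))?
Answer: 9210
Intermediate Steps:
A*(Z(-1, -5)*(6 + 0)) = -(-1535)*(6 + 0) = -(-1535)*6 = -307*(-30) = 9210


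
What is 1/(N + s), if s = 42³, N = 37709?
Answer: 1/111797 ≈ 8.9448e-6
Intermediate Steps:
s = 74088
1/(N + s) = 1/(37709 + 74088) = 1/111797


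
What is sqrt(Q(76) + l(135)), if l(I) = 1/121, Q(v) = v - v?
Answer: 1/11 ≈ 0.090909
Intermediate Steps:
Q(v) = 0
l(I) = 1/121
sqrt(Q(76) + l(135)) = sqrt(0 + 1/121) = sqrt(1/121) = 1/11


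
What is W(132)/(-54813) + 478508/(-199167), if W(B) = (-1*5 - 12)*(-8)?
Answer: -8751848572/3638980257 ≈ -2.4050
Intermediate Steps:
W(B) = 136 (W(B) = (-5 - 12)*(-8) = -17*(-8) = 136)
W(132)/(-54813) + 478508/(-199167) = 136/(-54813) + 478508/(-199167) = 136*(-1/54813) + 478508*(-1/199167) = -136/54813 - 478508/199167 = -8751848572/3638980257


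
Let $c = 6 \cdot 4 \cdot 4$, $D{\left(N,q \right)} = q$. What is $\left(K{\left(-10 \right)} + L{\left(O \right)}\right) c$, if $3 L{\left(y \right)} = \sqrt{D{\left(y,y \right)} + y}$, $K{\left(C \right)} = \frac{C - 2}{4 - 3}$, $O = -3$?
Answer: $-1152 + 32 i \sqrt{6} \approx -1152.0 + 78.384 i$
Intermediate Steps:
$c = 96$ ($c = 24 \cdot 4 = 96$)
$K{\left(C \right)} = -2 + C$ ($K{\left(C \right)} = \frac{-2 + C}{1} = \left(-2 + C\right) 1 = -2 + C$)
$L{\left(y \right)} = \frac{\sqrt{2} \sqrt{y}}{3}$ ($L{\left(y \right)} = \frac{\sqrt{y + y}}{3} = \frac{\sqrt{2 y}}{3} = \frac{\sqrt{2} \sqrt{y}}{3}$)
$\left(K{\left(-10 \right)} + L{\left(O \right)}\right) c = \left(\left(-2 - 10\right) + \frac{\sqrt{2} \sqrt{-3}}{3}\right) 96 = \left(-12 + \frac{\sqrt{2} i \sqrt{3}}{3}\right) 96 = \left(-12 + \frac{i \sqrt{6}}{3}\right) 96 = -1152 + 32 i \sqrt{6}$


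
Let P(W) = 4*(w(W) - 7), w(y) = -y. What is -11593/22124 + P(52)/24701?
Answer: -291579957/546484924 ≈ -0.53356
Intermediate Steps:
P(W) = -28 - 4*W (P(W) = 4*(-W - 7) = 4*(-7 - W) = -28 - 4*W)
-11593/22124 + P(52)/24701 = -11593/22124 + (-28 - 4*52)/24701 = -11593*1/22124 + (-28 - 208)*(1/24701) = -11593/22124 - 236*1/24701 = -11593/22124 - 236/24701 = -291579957/546484924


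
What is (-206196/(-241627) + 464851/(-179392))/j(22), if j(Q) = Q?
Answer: -75330639745/953610917248 ≈ -0.078995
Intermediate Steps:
(-206196/(-241627) + 464851/(-179392))/j(22) = (-206196/(-241627) + 464851/(-179392))/22 = (-206196*(-1/241627) + 464851*(-1/179392))*(1/22) = (206196/241627 - 464851/179392)*(1/22) = -75330639745/43345950784*1/22 = -75330639745/953610917248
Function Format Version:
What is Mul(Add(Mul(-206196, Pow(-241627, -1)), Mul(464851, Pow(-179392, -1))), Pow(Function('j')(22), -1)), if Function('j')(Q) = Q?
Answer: Rational(-75330639745, 953610917248) ≈ -0.078995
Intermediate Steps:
Mul(Add(Mul(-206196, Pow(-241627, -1)), Mul(464851, Pow(-179392, -1))), Pow(Function('j')(22), -1)) = Mul(Add(Mul(-206196, Pow(-241627, -1)), Mul(464851, Pow(-179392, -1))), Pow(22, -1)) = Mul(Add(Mul(-206196, Rational(-1, 241627)), Mul(464851, Rational(-1, 179392))), Rational(1, 22)) = Mul(Add(Rational(206196, 241627), Rational(-464851, 179392)), Rational(1, 22)) = Mul(Rational(-75330639745, 43345950784), Rational(1, 22)) = Rational(-75330639745, 953610917248)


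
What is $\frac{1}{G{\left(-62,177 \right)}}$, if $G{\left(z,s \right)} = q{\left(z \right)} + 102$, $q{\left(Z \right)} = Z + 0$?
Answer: $\frac{1}{40} \approx 0.025$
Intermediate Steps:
$q{\left(Z \right)} = Z$
$G{\left(z,s \right)} = 102 + z$ ($G{\left(z,s \right)} = z + 102 = 102 + z$)
$\frac{1}{G{\left(-62,177 \right)}} = \frac{1}{102 - 62} = \frac{1}{40}$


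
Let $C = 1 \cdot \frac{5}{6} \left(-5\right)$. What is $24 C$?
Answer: $-100$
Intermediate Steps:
$C = - \frac{25}{6}$ ($C = 1 \cdot 5 \cdot \frac{1}{6} \left(-5\right) = 1 \cdot \frac{5}{6} \left(-5\right) = \frac{5}{6} \left(-5\right) = - \frac{25}{6} \approx -4.1667$)
$24 C = 24 \left(- \frac{25}{6}\right) = -100$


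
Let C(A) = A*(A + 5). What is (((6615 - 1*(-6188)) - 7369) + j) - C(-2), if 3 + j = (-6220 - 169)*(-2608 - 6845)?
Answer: 60400654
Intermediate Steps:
C(A) = A*(5 + A)
j = 60395214 (j = -3 + (-6220 - 169)*(-2608 - 6845) = -3 - 6389*(-9453) = -3 + 60395217 = 60395214)
(((6615 - 1*(-6188)) - 7369) + j) - C(-2) = (((6615 - 1*(-6188)) - 7369) + 60395214) - (-2)*(5 - 2) = (((6615 + 6188) - 7369) + 60395214) - (-2)*3 = ((12803 - 7369) + 60395214) - 1*(-6) = (5434 + 60395214) + 6 = 60400648 + 6 = 60400654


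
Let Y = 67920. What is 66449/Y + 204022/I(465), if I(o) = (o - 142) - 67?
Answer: 433568287/543360 ≈ 797.94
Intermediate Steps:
I(o) = -209 + o (I(o) = (-142 + o) - 67 = -209 + o)
66449/Y + 204022/I(465) = 66449/67920 + 204022/(-209 + 465) = 66449*(1/67920) + 204022/256 = 66449/67920 + 204022*(1/256) = 66449/67920 + 102011/128 = 433568287/543360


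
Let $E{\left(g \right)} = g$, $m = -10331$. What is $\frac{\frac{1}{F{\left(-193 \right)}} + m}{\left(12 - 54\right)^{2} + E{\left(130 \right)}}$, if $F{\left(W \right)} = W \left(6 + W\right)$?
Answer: $- \frac{186428060}{34178177} \approx -5.4546$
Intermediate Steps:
$\frac{\frac{1}{F{\left(-193 \right)}} + m}{\left(12 - 54\right)^{2} + E{\left(130 \right)}} = \frac{\frac{1}{\left(-193\right) \left(6 - 193\right)} - 10331}{\left(12 - 54\right)^{2} + 130} = \frac{\frac{1}{\left(-193\right) \left(-187\right)} - 10331}{\left(-42\right)^{2} + 130} = \frac{\frac{1}{36091} - 10331}{1764 + 130} = \frac{\frac{1}{36091} - 10331}{1894} = \left(- \frac{372856120}{36091}\right) \frac{1}{1894} = - \frac{186428060}{34178177}$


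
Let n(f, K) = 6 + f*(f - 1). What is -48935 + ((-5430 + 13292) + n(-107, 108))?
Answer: -29511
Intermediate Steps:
n(f, K) = 6 + f*(-1 + f)
-48935 + ((-5430 + 13292) + n(-107, 108)) = -48935 + ((-5430 + 13292) + (6 + (-107)² - 1*(-107))) = -48935 + (7862 + (6 + 11449 + 107)) = -48935 + (7862 + 11562) = -48935 + 19424 = -29511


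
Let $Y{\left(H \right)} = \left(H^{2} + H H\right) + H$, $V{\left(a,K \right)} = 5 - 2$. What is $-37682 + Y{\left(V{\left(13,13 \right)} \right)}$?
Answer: $-37661$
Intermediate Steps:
$V{\left(a,K \right)} = 3$
$Y{\left(H \right)} = H + 2 H^{2}$ ($Y{\left(H \right)} = \left(H^{2} + H^{2}\right) + H = 2 H^{2} + H = H + 2 H^{2}$)
$-37682 + Y{\left(V{\left(13,13 \right)} \right)} = -37682 + 3 \left(1 + 2 \cdot 3\right) = -37682 + 3 \left(1 + 6\right) = -37682 + 3 \cdot 7 = -37682 + 21 = -37661$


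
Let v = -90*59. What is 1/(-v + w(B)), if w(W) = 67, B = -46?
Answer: 1/5377 ≈ 0.00018598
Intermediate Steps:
v = -5310
1/(-v + w(B)) = 1/(-1*(-5310) + 67) = 1/(5310 + 67) = 1/5377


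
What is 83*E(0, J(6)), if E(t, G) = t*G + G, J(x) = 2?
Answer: 166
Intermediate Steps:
E(t, G) = G + G*t (E(t, G) = G*t + G = G + G*t)
83*E(0, J(6)) = 83*(2*(1 + 0)) = 83*(2*1) = 83*2 = 166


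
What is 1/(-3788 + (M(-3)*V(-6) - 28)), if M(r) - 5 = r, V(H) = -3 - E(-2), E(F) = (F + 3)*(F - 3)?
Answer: -1/3812 ≈ -0.00026233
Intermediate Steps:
E(F) = (-3 + F)*(3 + F) (E(F) = (3 + F)*(-3 + F) = (-3 + F)*(3 + F))
V(H) = 2 (V(H) = -3 - (-9 + (-2)²) = -3 - (-9 + 4) = -3 - 1*(-5) = -3 + 5 = 2)
M(r) = 5 + r
1/(-3788 + (M(-3)*V(-6) - 28)) = 1/(-3788 + ((5 - 3)*2 - 28)) = 1/(-3788 + (2*2 - 28)) = 1/(-3788 + (4 - 28)) = 1/(-3788 - 24) = 1/(-3812) = -1/3812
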